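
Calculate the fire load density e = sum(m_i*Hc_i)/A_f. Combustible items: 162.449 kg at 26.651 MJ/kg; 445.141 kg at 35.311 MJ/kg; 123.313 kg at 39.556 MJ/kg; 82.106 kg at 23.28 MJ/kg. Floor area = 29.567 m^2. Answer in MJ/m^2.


Total energy = 162.449*26.651 + 445.141*35.311 + 123.313*39.556 + 82.106*23.28
= 4329.428 + 15718.37 + 4877.769 + 1911.428
= 26837.00 MJ
e = 26837.00 / 29.567 = 907.67 MJ/m^2

907.67 MJ/m^2


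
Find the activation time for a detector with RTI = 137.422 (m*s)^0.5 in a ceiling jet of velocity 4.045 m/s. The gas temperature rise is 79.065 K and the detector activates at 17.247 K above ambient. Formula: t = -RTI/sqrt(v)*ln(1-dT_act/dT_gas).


dT_act/dT_gas = 0.21814
ln(1 - 0.21814) = -0.24608
t = -137.422 / sqrt(4.045) * -0.24608 = 16.814 s

16.814 s


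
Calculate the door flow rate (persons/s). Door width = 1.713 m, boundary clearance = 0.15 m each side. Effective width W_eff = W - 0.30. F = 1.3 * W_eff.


W_eff = 1.713 - 0.30 = 1.413 m
F = 1.3 * 1.413 = 1.8369 persons/s

1.8369 persons/s


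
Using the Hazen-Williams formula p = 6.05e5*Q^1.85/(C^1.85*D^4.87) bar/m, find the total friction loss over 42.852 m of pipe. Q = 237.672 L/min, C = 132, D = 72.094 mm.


Q^1.85 = 24863
C^1.85 = 8376.5
D^4.87 = 1.1168e+09
p/m = 0.0016080 bar/m
p_total = 0.0016080 * 42.852 = 0.068906 bar

0.068906 bar


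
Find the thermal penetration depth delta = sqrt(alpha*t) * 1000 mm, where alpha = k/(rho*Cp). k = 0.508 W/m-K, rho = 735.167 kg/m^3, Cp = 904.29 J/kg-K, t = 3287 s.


alpha = 0.508 / (735.167 * 904.29) = 7.6413e-07 m^2/s
alpha * t = 0.0025117
delta = sqrt(0.0025117) * 1000 = 50.117 mm

50.117 mm


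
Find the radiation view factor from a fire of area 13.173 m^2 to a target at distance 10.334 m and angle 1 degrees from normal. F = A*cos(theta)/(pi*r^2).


cos(1 deg) = 0.99985
pi*r^2 = 335.50
F = 13.173 * 0.99985 / 335.50 = 0.039258

0.039258


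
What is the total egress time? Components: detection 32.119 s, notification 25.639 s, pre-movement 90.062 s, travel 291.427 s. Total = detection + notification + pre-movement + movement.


Total = 32.119 + 25.639 + 90.062 + 291.427 = 439.247 s

439.247 s


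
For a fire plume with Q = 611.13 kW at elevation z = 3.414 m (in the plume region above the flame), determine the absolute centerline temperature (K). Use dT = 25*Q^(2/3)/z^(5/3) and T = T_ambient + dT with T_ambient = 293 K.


Q^(2/3) = 72.015
z^(5/3) = 7.7406
dT = 25 * 72.015 / 7.7406 = 232.59 K
T = 293 + 232.59 = 525.59 K

525.59 K


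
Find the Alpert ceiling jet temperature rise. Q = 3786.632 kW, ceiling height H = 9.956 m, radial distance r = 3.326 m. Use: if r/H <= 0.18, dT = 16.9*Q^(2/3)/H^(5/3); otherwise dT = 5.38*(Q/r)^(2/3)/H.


r/H = 3.326 / 9.956 = 0.33407
r/H > 0.18, so dT = 5.38*(Q/r)^(2/3)/H
Q/r = 1138.5
(Q/r)^(2/3) = 109.03
dT = 5.38 * 109.03 / 9.956 = 58.918 K

58.918 K


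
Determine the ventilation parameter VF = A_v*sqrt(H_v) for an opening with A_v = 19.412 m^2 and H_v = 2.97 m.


sqrt(H_v) = 1.7234
VF = 19.412 * 1.7234 = 33.454 m^(5/2)

33.454 m^(5/2)


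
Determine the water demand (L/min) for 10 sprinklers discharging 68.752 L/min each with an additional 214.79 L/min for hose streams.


Sprinkler demand = 10 * 68.752 = 687.52 L/min
Total = 687.52 + 214.79 = 902.31 L/min

902.31 L/min


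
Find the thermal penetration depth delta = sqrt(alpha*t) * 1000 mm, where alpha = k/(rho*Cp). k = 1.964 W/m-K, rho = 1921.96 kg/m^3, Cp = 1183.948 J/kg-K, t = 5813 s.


alpha = 1.964 / (1921.96 * 1183.948) = 8.6311e-07 m^2/s
alpha * t = 0.0050172
delta = sqrt(0.0050172) * 1000 = 70.832 mm

70.832 mm


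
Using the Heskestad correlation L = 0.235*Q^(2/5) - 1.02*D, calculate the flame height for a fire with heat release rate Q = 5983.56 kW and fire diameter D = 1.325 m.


Q^(2/5) = 32.418
0.235 * Q^(2/5) = 7.6182
1.02 * D = 1.3515
L = 6.2667 m

6.2667 m


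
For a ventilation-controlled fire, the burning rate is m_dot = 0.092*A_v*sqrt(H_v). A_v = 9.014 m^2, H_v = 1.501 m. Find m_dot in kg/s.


sqrt(H_v) = 1.2252
m_dot = 0.092 * 9.014 * 1.2252 = 1.0160 kg/s

1.0160 kg/s


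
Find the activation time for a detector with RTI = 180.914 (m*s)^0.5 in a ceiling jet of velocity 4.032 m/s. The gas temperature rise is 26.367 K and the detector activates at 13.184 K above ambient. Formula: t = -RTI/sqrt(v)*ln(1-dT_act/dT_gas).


dT_act/dT_gas = 0.50002
ln(1 - 0.50002) = -0.69319
t = -180.914 / sqrt(4.032) * -0.69319 = 62.454 s

62.454 s


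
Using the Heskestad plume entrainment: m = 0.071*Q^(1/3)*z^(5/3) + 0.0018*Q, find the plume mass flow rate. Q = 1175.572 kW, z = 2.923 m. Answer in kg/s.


Q^(1/3) = 10.554
z^(5/3) = 5.9756
First term = 0.071 * 10.554 * 5.9756 = 4.4777
Second term = 0.0018 * 1175.572 = 2.1160
m = 6.5937 kg/s

6.5937 kg/s


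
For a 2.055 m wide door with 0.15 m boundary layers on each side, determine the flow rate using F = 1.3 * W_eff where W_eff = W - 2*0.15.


W_eff = 2.055 - 0.30 = 1.755 m
F = 1.3 * 1.755 = 2.2815 persons/s

2.2815 persons/s


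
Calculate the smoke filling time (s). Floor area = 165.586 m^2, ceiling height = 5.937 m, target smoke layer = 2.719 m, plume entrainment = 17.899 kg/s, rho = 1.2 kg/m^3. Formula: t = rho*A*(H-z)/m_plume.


H - z = 3.218 m
t = 1.2 * 165.586 * 3.218 / 17.899 = 35.724 s

35.724 s


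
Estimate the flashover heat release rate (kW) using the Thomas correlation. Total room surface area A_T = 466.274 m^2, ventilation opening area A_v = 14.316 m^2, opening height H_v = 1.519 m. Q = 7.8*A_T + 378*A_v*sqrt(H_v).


7.8*A_T = 3636.9
sqrt(H_v) = 1.2325
378*A_v*sqrt(H_v) = 6669.5
Q = 3636.9 + 6669.5 = 10306 kW

10306 kW


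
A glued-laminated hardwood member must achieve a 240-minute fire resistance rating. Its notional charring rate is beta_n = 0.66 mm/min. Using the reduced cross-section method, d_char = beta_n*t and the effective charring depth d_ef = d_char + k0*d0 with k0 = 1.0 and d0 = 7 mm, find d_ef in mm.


d_char = 0.66 * 240 = 158.4 mm
d_ef = 158.4 + 1.0*7 = 165.4 mm

165.4 mm


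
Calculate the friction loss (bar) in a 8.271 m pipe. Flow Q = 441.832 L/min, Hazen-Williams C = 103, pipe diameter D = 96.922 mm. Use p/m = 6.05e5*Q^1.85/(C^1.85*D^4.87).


Q^1.85 = 78294
C^1.85 = 5293.6
D^4.87 = 4.7193e+09
p/m = 0.0018961 bar/m
p_total = 0.0018961 * 8.271 = 0.015682 bar

0.015682 bar


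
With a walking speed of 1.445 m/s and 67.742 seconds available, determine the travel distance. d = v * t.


d = 1.445 * 67.742 = 97.887 m

97.887 m


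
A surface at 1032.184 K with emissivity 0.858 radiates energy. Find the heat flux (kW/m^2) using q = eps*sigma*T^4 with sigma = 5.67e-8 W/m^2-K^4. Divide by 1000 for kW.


T^4 = 1.1351e+12
q = 0.858 * 5.67e-8 * 1.1351e+12 / 1000 = 55.220 kW/m^2

55.220 kW/m^2


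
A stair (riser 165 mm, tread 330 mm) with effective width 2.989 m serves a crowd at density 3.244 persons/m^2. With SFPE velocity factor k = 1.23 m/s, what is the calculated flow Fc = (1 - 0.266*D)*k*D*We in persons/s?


1 - 0.266*D = 1 - 0.266*3.244 = 0.13710
Fs = 0.13710 * 1.23 * 3.244 = 0.54703 persons/(s*m)
Fc = 0.54703 * 2.989 = 1.6351 persons/s

1.6351 persons/s


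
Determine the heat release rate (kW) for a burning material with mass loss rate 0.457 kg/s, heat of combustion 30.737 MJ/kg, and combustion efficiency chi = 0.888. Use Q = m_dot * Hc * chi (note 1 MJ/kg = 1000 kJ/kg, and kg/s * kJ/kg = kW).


Hc = 30.737 MJ/kg = 30.737 * 1000 kJ/kg = 30737 kJ/kg
Q = 0.457 kg/s * 30737 kJ/kg * 0.888 = 12474 kW

12474 kW


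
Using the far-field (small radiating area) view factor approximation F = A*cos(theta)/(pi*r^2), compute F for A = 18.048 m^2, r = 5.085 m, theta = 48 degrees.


cos(48 deg) = 0.66913
pi*r^2 = 81.233
F = 18.048 * 0.66913 / 81.233 = 0.14866

0.14866


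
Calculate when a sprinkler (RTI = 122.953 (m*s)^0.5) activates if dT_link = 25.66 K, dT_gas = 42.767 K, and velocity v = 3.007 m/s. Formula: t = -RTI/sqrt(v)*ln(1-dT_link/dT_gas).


dT_link/dT_gas = 0.60000
ln(1 - 0.60000) = -0.91628
t = -122.953 / sqrt(3.007) * -0.91628 = 64.968 s

64.968 s


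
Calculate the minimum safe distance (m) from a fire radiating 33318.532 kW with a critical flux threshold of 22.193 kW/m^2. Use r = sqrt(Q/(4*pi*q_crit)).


4*pi*q_crit = 278.89
Q/(4*pi*q_crit) = 119.47
r = sqrt(119.47) = 10.930 m

10.930 m


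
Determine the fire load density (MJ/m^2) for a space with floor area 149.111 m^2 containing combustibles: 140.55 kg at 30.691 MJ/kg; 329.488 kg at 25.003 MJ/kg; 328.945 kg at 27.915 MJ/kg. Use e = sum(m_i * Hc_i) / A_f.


Total energy = 140.55*30.691 + 329.488*25.003 + 328.945*27.915
= 4313.620 + 8238.188 + 9182.500
= 21734.31 MJ
e = 21734.31 / 149.111 = 145.76 MJ/m^2

145.76 MJ/m^2


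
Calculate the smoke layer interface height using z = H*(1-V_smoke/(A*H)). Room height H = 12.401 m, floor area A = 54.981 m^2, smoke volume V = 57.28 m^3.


V/(A*H) = 0.084011
1 - 0.084011 = 0.91599
z = 12.401 * 0.91599 = 11.359 m

11.359 m


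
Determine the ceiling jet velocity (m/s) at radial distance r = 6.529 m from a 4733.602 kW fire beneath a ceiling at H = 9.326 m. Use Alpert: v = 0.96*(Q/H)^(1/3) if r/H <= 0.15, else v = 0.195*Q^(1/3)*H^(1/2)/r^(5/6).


r/H = 6.529 / 9.326 = 0.70009
r/H > 0.15, so v = 0.195*Q^(1/3)*H^(1/2)/r^(5/6)
Q^(1/3) = 16.791
H^(1/2) = 3.0539
r^(5/6) = 4.7757
v = 0.195 * 16.791 * 3.0539 / 4.7757 = 2.0937 m/s

2.0937 m/s


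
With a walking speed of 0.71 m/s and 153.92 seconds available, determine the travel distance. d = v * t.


d = 0.71 * 153.92 = 109.28 m

109.28 m


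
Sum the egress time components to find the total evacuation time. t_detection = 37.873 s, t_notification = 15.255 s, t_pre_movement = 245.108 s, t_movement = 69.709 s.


Total = 37.873 + 15.255 + 245.108 + 69.709 = 367.945 s

367.945 s


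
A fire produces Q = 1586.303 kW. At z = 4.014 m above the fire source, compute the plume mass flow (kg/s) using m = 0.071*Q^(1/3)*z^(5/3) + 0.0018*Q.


Q^(1/3) = 11.663
z^(5/3) = 10.138
First term = 0.071 * 11.663 * 10.138 = 8.3949
Second term = 0.0018 * 1586.303 = 2.8553
m = 11.250 kg/s

11.250 kg/s


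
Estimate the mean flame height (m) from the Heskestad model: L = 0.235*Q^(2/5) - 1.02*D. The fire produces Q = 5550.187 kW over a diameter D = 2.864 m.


Q^(2/5) = 31.457
0.235 * Q^(2/5) = 7.3925
1.02 * D = 2.9213
L = 4.4712 m

4.4712 m


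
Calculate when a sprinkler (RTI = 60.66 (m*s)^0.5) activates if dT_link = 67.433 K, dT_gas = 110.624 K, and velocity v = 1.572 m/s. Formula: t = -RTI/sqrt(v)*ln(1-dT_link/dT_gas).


dT_link/dT_gas = 0.60957
ln(1 - 0.60957) = -0.94050
t = -60.66 / sqrt(1.572) * -0.94050 = 45.503 s

45.503 s


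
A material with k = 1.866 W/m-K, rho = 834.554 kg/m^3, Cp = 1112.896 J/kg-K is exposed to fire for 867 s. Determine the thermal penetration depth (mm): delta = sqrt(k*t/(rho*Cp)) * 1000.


alpha = 1.866 / (834.554 * 1112.896) = 2.0091e-06 m^2/s
alpha * t = 0.0017419
delta = sqrt(0.0017419) * 1000 = 41.736 mm

41.736 mm


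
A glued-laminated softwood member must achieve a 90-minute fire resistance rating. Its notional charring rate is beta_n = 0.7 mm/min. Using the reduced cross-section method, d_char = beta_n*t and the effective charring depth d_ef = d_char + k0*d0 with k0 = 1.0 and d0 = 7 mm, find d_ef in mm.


d_char = 0.7 * 90 = 63 mm
d_ef = 63 + 1.0*7 = 70 mm

70 mm


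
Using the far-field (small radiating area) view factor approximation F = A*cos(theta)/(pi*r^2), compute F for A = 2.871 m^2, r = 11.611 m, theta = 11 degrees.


cos(11 deg) = 0.98163
pi*r^2 = 423.53
F = 2.871 * 0.98163 / 423.53 = 0.0066541

0.0066541


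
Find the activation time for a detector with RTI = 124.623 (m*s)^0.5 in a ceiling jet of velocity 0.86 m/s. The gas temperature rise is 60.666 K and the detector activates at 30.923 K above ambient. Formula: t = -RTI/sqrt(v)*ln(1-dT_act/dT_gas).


dT_act/dT_gas = 0.50973
ln(1 - 0.50973) = -0.71279
t = -124.623 / sqrt(0.86) * -0.71279 = 95.788 s

95.788 s


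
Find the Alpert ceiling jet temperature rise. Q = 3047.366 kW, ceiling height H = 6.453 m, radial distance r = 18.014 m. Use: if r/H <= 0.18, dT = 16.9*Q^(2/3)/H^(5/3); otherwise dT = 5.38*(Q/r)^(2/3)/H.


r/H = 18.014 / 6.453 = 2.7916
r/H > 0.18, so dT = 5.38*(Q/r)^(2/3)/H
Q/r = 169.17
(Q/r)^(2/3) = 30.587
dT = 5.38 * 30.587 / 6.453 = 25.501 K

25.501 K


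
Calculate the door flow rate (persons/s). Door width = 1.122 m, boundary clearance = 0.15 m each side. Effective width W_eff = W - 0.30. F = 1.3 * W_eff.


W_eff = 1.122 - 0.30 = 0.822 m
F = 1.3 * 0.822 = 1.0686 persons/s

1.0686 persons/s


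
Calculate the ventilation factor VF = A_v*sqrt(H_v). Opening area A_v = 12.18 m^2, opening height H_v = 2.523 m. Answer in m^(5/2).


sqrt(H_v) = 1.5884
VF = 12.18 * 1.5884 = 19.347 m^(5/2)

19.347 m^(5/2)


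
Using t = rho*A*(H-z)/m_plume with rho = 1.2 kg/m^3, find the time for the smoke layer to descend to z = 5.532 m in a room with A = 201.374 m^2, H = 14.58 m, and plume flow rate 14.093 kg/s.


H - z = 9.048 m
t = 1.2 * 201.374 * 9.048 / 14.093 = 155.14 s

155.14 s


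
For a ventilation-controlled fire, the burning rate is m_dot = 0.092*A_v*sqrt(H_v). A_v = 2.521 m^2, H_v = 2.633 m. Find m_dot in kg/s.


sqrt(H_v) = 1.6227
m_dot = 0.092 * 2.521 * 1.6227 = 0.37634 kg/s

0.37634 kg/s


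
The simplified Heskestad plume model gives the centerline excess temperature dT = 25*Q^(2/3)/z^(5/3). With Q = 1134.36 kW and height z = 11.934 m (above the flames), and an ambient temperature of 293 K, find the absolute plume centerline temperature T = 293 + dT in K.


Q^(2/3) = 108.77
z^(5/3) = 62.322
dT = 25 * 108.77 / 62.322 = 43.631 K
T = 293 + 43.631 = 336.63 K

336.63 K


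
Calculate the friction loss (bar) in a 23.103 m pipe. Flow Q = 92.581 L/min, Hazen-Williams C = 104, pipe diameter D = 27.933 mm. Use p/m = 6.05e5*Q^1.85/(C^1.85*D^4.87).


Q^1.85 = 4345.8
C^1.85 = 5389.0
D^4.87 = 1.1030e+07
p/m = 0.044230 bar/m
p_total = 0.044230 * 23.103 = 1.0218 bar

1.0218 bar


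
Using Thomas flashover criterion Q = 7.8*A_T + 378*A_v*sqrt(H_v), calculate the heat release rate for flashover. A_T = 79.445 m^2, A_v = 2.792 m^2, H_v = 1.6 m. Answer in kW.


7.8*A_T = 619.671
sqrt(H_v) = 1.2649
378*A_v*sqrt(H_v) = 1335.0
Q = 619.671 + 1335.0 = 1954.6 kW

1954.6 kW


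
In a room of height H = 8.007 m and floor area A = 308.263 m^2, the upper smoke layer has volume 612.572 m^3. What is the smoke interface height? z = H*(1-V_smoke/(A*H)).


V/(A*H) = 0.24818
1 - 0.24818 = 0.75182
z = 8.007 * 0.75182 = 6.0198 m

6.0198 m


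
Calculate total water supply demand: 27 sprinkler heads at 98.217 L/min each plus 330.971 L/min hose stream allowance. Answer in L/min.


Sprinkler demand = 27 * 98.217 = 2651.859 L/min
Total = 2651.859 + 330.971 = 2982.83 L/min

2982.83 L/min


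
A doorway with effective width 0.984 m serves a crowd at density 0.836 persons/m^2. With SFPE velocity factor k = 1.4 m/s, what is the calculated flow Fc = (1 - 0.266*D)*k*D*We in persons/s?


1 - 0.266*D = 1 - 0.266*0.836 = 0.77762
Fs = 0.77762 * 1.4 * 0.836 = 0.91013 persons/(s*m)
Fc = 0.91013 * 0.984 = 0.89557 persons/s

0.89557 persons/s


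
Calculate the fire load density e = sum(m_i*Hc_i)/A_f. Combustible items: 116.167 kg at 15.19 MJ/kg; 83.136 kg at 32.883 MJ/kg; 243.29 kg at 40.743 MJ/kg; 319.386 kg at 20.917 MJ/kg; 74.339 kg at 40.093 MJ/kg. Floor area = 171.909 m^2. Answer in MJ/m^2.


Total energy = 116.167*15.19 + 83.136*32.883 + 243.29*40.743 + 319.386*20.917 + 74.339*40.093
= 1764.577 + 2733.761 + 9912.364 + 6680.597 + 2980.474
= 24071.77 MJ
e = 24071.77 / 171.909 = 140.03 MJ/m^2

140.03 MJ/m^2


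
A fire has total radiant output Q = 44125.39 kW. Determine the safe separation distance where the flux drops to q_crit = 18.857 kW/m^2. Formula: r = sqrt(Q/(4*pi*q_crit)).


4*pi*q_crit = 236.96
Q/(4*pi*q_crit) = 186.21
r = sqrt(186.21) = 13.646 m

13.646 m


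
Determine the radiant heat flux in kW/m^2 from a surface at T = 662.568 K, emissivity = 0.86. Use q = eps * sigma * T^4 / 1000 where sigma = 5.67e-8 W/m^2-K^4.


T^4 = 1.9272e+11
q = 0.86 * 5.67e-8 * 1.9272e+11 / 1000 = 9.3973 kW/m^2

9.3973 kW/m^2


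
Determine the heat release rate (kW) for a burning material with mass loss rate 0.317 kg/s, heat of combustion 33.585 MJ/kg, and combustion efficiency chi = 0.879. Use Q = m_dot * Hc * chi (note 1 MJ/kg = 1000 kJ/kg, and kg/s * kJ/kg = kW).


Hc = 33.585 MJ/kg = 33.585 * 1000 kJ/kg = 33585 kJ/kg
Q = 0.317 kg/s * 33585 kJ/kg * 0.879 = 9358.2 kW

9358.2 kW


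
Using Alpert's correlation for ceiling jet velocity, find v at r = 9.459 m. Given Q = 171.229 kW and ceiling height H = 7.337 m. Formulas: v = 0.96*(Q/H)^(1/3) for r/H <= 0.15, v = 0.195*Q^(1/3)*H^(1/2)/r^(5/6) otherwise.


r/H = 9.459 / 7.337 = 1.2892
r/H > 0.15, so v = 0.195*Q^(1/3)*H^(1/2)/r^(5/6)
Q^(1/3) = 5.5530
H^(1/2) = 2.7087
r^(5/6) = 6.5044
v = 0.195 * 5.5530 * 2.7087 / 6.5044 = 0.45094 m/s

0.45094 m/s


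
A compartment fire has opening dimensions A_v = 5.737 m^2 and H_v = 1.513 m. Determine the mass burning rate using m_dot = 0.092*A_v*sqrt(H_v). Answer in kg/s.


sqrt(H_v) = 1.2300
m_dot = 0.092 * 5.737 * 1.2300 = 0.64922 kg/s

0.64922 kg/s


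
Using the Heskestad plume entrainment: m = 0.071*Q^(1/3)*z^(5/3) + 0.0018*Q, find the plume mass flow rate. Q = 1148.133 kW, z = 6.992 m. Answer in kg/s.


Q^(1/3) = 10.471
z^(5/3) = 25.566
First term = 0.071 * 10.471 * 25.566 = 19.007
Second term = 0.0018 * 1148.133 = 2.0666
m = 21.074 kg/s

21.074 kg/s


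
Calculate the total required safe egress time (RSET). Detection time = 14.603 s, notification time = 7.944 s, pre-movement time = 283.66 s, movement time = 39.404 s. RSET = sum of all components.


Total = 14.603 + 7.944 + 283.66 + 39.404 = 345.611 s

345.611 s


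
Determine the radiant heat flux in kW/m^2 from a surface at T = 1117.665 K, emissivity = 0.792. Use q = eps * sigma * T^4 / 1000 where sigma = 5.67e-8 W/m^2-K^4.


T^4 = 1.5604e+12
q = 0.792 * 5.67e-8 * 1.5604e+12 / 1000 = 70.074 kW/m^2

70.074 kW/m^2


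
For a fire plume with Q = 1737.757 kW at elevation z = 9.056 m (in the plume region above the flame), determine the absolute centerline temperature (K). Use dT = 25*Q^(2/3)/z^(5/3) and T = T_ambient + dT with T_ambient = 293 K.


Q^(2/3) = 144.54
z^(5/3) = 39.345
dT = 25 * 144.54 / 39.345 = 91.841 K
T = 293 + 91.841 = 384.84 K

384.84 K


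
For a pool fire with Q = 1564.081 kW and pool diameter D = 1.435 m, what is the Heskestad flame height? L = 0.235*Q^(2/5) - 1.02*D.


Q^(2/5) = 18.954
0.235 * Q^(2/5) = 4.4542
1.02 * D = 1.4637
L = 2.9905 m

2.9905 m


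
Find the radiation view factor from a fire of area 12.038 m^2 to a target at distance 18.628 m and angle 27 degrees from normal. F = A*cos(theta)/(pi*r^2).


cos(27 deg) = 0.89101
pi*r^2 = 1090.1
F = 12.038 * 0.89101 / 1090.1 = 0.0098390

0.0098390


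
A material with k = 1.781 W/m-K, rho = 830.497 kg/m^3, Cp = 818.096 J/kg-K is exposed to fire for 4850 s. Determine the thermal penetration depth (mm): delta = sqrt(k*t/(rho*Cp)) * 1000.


alpha = 1.781 / (830.497 * 818.096) = 2.6213e-06 m^2/s
alpha * t = 0.012713
delta = sqrt(0.012713) * 1000 = 112.75 mm

112.75 mm


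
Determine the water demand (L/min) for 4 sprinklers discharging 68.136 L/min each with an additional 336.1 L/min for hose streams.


Sprinkler demand = 4 * 68.136 = 272.544 L/min
Total = 272.544 + 336.1 = 608.644 L/min

608.644 L/min


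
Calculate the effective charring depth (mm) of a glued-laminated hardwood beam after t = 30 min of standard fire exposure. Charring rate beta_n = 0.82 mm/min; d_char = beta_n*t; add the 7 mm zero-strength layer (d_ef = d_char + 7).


d_char = 0.82 * 30 = 24.6 mm
d_ef = 24.6 + 1.0*7 = 31.6 mm

31.6 mm


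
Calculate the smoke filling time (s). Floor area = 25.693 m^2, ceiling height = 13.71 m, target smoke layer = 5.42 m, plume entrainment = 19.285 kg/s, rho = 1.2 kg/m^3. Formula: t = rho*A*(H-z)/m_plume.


H - z = 8.29 m
t = 1.2 * 25.693 * 8.29 / 19.285 = 13.254 s

13.254 s


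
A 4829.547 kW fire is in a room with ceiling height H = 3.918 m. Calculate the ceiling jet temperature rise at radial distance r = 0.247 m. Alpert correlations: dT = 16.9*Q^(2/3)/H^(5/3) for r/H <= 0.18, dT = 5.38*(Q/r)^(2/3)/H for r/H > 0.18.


r/H = 0.247 / 3.918 = 0.063042
r/H <= 0.18, so dT = 16.9*Q^(2/3)/H^(5/3)
Q^(2/3) = 285.72
H^(5/3) = 9.7373
dT = 16.9 * 285.72 / 9.7373 = 495.89 K

495.89 K


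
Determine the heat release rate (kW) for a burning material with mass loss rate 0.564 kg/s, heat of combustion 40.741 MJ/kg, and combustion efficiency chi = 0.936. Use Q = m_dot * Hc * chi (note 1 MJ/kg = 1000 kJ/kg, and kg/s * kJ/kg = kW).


Hc = 40.741 MJ/kg = 40.741 * 1000 kJ/kg = 40741 kJ/kg
Q = 0.564 kg/s * 40741 kJ/kg * 0.936 = 21507 kW

21507 kW


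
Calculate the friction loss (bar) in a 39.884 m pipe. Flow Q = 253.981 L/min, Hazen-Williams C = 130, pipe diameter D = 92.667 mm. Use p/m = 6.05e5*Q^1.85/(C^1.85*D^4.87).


Q^1.85 = 28111
C^1.85 = 8143.2
D^4.87 = 3.7925e+09
p/m = 0.00055070 bar/m
p_total = 0.00055070 * 39.884 = 0.021964 bar

0.021964 bar


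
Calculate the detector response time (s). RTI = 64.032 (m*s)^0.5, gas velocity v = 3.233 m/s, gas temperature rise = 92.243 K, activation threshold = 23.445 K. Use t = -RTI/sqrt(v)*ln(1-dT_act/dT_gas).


dT_act/dT_gas = 0.25417
ln(1 - 0.25417) = -0.29325
t = -64.032 / sqrt(3.233) * -0.29325 = 10.443 s

10.443 s


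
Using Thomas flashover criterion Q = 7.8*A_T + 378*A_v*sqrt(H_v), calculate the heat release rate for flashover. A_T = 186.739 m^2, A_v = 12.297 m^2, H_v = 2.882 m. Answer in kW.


7.8*A_T = 1456.6
sqrt(H_v) = 1.6976
378*A_v*sqrt(H_v) = 7891.1
Q = 1456.6 + 7891.1 = 9347.7 kW

9347.7 kW


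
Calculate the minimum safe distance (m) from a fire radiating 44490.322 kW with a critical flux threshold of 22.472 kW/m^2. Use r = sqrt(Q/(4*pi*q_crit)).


4*pi*q_crit = 282.39
Q/(4*pi*q_crit) = 157.55
r = sqrt(157.55) = 12.552 m

12.552 m


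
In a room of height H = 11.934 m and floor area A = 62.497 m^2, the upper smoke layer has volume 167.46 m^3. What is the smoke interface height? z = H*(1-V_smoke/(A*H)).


V/(A*H) = 0.22453
1 - 0.22453 = 0.77547
z = 11.934 * 0.77547 = 9.2545 m

9.2545 m


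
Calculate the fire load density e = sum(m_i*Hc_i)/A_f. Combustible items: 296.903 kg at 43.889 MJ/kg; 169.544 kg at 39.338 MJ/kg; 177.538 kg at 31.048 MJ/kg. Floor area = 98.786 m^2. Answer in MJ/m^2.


Total energy = 296.903*43.889 + 169.544*39.338 + 177.538*31.048
= 13030.78 + 6669.522 + 5512.200
= 25212.50 MJ
e = 25212.50 / 98.786 = 255.22 MJ/m^2

255.22 MJ/m^2


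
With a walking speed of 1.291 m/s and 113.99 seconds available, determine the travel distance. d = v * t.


d = 1.291 * 113.99 = 147.16 m

147.16 m


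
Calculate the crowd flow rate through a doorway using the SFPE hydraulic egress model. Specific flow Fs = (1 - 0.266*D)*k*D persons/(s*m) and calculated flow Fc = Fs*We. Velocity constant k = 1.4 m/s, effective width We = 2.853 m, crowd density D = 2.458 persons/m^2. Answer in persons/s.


1 - 0.266*D = 1 - 0.266*2.458 = 0.34617
Fs = 0.34617 * 1.4 * 2.458 = 1.1912 persons/(s*m)
Fc = 1.1912 * 2.853 = 3.3986 persons/s

3.3986 persons/s


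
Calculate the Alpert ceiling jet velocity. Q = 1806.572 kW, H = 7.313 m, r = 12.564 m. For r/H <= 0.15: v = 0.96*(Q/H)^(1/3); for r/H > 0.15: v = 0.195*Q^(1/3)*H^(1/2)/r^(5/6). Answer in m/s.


r/H = 12.564 / 7.313 = 1.7180
r/H > 0.15, so v = 0.195*Q^(1/3)*H^(1/2)/r^(5/6)
Q^(1/3) = 12.179
H^(1/2) = 2.7043
r^(5/6) = 8.2402
v = 0.195 * 12.179 * 2.7043 / 8.2402 = 0.77940 m/s

0.77940 m/s


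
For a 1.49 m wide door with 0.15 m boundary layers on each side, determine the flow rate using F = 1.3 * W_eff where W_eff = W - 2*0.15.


W_eff = 1.49 - 0.30 = 1.19 m
F = 1.3 * 1.19 = 1.547 persons/s

1.547 persons/s


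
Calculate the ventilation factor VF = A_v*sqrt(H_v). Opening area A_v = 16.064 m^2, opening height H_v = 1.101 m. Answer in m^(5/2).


sqrt(H_v) = 1.0493
VF = 16.064 * 1.0493 = 16.856 m^(5/2)

16.856 m^(5/2)


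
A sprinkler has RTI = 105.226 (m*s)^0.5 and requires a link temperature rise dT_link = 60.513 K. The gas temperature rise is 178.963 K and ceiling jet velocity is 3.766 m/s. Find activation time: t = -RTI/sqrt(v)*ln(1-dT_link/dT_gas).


dT_link/dT_gas = 0.33813
ln(1 - 0.33813) = -0.41269
t = -105.226 / sqrt(3.766) * -0.41269 = 22.377 s

22.377 s


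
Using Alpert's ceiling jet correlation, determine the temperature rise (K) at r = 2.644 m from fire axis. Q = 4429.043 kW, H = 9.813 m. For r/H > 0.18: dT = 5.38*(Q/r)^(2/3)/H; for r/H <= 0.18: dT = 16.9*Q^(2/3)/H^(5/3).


r/H = 2.644 / 9.813 = 0.26944
r/H > 0.18, so dT = 5.38*(Q/r)^(2/3)/H
Q/r = 1675.1
(Q/r)^(2/3) = 141.05
dT = 5.38 * 141.05 / 9.813 = 77.330 K

77.330 K


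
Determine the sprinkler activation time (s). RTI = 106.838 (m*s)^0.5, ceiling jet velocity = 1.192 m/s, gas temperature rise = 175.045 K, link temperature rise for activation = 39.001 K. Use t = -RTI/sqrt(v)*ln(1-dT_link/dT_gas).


dT_link/dT_gas = 0.22281
ln(1 - 0.22281) = -0.25206
t = -106.838 / sqrt(1.192) * -0.25206 = 24.666 s

24.666 s


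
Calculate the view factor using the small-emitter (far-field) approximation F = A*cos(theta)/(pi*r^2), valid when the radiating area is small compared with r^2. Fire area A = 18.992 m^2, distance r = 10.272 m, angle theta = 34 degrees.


cos(34 deg) = 0.82904
pi*r^2 = 331.48
F = 18.992 * 0.82904 / 331.48 = 0.047499

0.047499


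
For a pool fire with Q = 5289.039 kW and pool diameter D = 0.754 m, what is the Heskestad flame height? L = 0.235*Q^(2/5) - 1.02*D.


Q^(2/5) = 30.857
0.235 * Q^(2/5) = 7.2513
1.02 * D = 0.76908
L = 6.4823 m

6.4823 m


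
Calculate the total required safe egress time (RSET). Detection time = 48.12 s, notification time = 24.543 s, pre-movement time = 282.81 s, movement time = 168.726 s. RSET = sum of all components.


Total = 48.12 + 24.543 + 282.81 + 168.726 = 524.199 s

524.199 s


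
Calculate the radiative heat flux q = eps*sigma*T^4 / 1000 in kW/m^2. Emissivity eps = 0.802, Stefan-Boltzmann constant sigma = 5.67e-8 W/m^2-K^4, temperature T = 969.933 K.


T^4 = 8.8505e+11
q = 0.802 * 5.67e-8 * 8.8505e+11 / 1000 = 40.246 kW/m^2

40.246 kW/m^2


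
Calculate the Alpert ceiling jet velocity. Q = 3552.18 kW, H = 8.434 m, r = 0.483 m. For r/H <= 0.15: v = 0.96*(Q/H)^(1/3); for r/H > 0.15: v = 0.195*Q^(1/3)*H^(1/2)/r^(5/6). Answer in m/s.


r/H = 0.483 / 8.434 = 0.057268
r/H <= 0.15, so v = 0.96*(Q/H)^(1/3)
Q/H = 421.17
(Q/H)^(1/3) = 7.4958
v = 0.96 * 7.4958 = 7.1960 m/s

7.1960 m/s


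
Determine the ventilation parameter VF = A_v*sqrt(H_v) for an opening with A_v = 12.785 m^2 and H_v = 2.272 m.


sqrt(H_v) = 1.5073
VF = 12.785 * 1.5073 = 19.271 m^(5/2)

19.271 m^(5/2)


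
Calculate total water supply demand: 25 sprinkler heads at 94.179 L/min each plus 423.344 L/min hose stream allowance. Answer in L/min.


Sprinkler demand = 25 * 94.179 = 2354.475 L/min
Total = 2354.475 + 423.344 = 2777.819 L/min

2777.819 L/min


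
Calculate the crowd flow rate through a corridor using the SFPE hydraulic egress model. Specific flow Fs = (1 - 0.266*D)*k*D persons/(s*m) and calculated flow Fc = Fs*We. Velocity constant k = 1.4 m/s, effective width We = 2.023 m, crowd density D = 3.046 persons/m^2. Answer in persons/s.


1 - 0.266*D = 1 - 0.266*3.046 = 0.18976
Fs = 0.18976 * 1.4 * 3.046 = 0.80923 persons/(s*m)
Fc = 0.80923 * 2.023 = 1.6371 persons/s

1.6371 persons/s


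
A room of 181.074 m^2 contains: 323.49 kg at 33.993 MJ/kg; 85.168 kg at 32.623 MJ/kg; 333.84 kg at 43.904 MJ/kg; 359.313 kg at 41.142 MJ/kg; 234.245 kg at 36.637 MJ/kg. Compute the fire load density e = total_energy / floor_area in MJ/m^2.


Total energy = 323.49*33.993 + 85.168*32.623 + 333.84*43.904 + 359.313*41.142 + 234.245*36.637
= 10996.40 + 2778.436 + 14656.91 + 14782.86 + 8582.034
= 51796.63 MJ
e = 51796.63 / 181.074 = 286.05 MJ/m^2

286.05 MJ/m^2


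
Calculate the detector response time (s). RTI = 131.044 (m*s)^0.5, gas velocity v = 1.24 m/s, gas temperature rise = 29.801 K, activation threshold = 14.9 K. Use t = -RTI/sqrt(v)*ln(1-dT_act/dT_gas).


dT_act/dT_gas = 0.49998
ln(1 - 0.49998) = -0.69311
t = -131.044 / sqrt(1.24) * -0.69311 = 81.566 s

81.566 s


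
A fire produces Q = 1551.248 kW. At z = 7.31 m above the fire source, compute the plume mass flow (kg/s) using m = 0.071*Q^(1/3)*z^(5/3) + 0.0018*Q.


Q^(1/3) = 11.576
z^(5/3) = 27.534
First term = 0.071 * 11.576 * 27.534 = 22.630
Second term = 0.0018 * 1551.248 = 2.7922
m = 25.422 kg/s

25.422 kg/s


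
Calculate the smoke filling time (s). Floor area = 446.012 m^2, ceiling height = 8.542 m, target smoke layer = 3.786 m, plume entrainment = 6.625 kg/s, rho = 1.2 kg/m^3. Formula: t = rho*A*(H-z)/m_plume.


H - z = 4.756 m
t = 1.2 * 446.012 * 4.756 / 6.625 = 384.22 s

384.22 s


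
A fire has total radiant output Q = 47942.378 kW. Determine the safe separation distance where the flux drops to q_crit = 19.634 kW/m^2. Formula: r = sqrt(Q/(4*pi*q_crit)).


4*pi*q_crit = 246.73
Q/(4*pi*q_crit) = 194.31
r = sqrt(194.31) = 13.940 m

13.940 m


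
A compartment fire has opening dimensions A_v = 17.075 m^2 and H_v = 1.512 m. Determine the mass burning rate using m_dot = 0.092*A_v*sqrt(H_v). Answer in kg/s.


sqrt(H_v) = 1.2296
m_dot = 0.092 * 17.075 * 1.2296 = 1.9316 kg/s

1.9316 kg/s


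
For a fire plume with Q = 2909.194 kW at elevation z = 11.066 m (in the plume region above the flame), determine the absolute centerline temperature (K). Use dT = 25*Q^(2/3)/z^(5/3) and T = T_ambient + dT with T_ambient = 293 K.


Q^(2/3) = 203.79
z^(5/3) = 54.952
dT = 25 * 203.79 / 54.952 = 92.712 K
T = 293 + 92.712 = 385.71 K

385.71 K


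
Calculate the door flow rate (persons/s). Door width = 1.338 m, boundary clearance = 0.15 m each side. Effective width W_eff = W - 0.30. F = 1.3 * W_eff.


W_eff = 1.338 - 0.30 = 1.038 m
F = 1.3 * 1.038 = 1.3494 persons/s

1.3494 persons/s


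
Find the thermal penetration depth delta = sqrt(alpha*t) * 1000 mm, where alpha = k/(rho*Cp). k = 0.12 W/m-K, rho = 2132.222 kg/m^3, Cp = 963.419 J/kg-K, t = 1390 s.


alpha = 0.12 / (2132.222 * 963.419) = 5.8416e-08 m^2/s
alpha * t = 8.1199e-05
delta = sqrt(8.1199e-05) * 1000 = 9.0110 mm

9.0110 mm


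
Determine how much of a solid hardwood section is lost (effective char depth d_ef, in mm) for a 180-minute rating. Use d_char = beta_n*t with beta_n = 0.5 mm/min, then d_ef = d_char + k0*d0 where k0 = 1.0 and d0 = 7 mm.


d_char = 0.5 * 180 = 90 mm
d_ef = 90 + 1.0*7 = 97 mm

97 mm


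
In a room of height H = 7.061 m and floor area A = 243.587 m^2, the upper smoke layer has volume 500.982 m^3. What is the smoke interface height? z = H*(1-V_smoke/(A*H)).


V/(A*H) = 0.29127
1 - 0.29127 = 0.70873
z = 7.061 * 0.70873 = 5.0043 m

5.0043 m


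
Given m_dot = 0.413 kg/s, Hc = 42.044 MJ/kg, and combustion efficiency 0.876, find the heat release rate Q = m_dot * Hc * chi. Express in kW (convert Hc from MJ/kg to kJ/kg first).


Hc = 42.044 MJ/kg = 42.044 * 1000 kJ/kg = 42044 kJ/kg
Q = 0.413 kg/s * 42044 kJ/kg * 0.876 = 15211 kW

15211 kW


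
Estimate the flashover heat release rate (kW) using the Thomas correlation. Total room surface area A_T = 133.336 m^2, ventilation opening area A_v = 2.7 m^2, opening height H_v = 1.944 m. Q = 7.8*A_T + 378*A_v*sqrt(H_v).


7.8*A_T = 1040.0
sqrt(H_v) = 1.3943
378*A_v*sqrt(H_v) = 1423.0
Q = 1040.0 + 1423.0 = 2463.0 kW

2463.0 kW


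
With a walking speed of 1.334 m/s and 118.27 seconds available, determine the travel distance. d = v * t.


d = 1.334 * 118.27 = 157.77 m

157.77 m


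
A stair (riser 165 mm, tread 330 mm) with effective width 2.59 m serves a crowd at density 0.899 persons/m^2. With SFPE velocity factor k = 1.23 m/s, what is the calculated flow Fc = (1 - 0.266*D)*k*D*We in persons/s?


1 - 0.266*D = 1 - 0.266*0.899 = 0.76087
Fs = 0.76087 * 1.23 * 0.899 = 0.84134 persons/(s*m)
Fc = 0.84134 * 2.59 = 2.1791 persons/s

2.1791 persons/s


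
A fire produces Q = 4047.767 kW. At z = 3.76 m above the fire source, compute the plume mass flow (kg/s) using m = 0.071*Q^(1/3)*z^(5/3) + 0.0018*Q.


Q^(1/3) = 15.937
z^(5/3) = 9.0917
First term = 0.071 * 15.937 * 9.0917 = 10.288
Second term = 0.0018 * 4047.767 = 7.2860
m = 17.573 kg/s

17.573 kg/s


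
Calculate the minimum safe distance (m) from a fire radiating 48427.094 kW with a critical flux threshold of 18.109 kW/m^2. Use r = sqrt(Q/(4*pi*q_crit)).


4*pi*q_crit = 227.56
Q/(4*pi*q_crit) = 212.81
r = sqrt(212.81) = 14.588 m

14.588 m


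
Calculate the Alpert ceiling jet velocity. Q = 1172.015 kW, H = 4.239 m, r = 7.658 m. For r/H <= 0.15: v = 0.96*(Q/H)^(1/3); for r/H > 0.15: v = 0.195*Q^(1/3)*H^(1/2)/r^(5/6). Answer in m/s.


r/H = 7.658 / 4.239 = 1.8066
r/H > 0.15, so v = 0.195*Q^(1/3)*H^(1/2)/r^(5/6)
Q^(1/3) = 10.543
H^(1/2) = 2.0589
r^(5/6) = 5.4546
v = 0.195 * 10.543 * 2.0589 / 5.4546 = 0.77603 m/s

0.77603 m/s


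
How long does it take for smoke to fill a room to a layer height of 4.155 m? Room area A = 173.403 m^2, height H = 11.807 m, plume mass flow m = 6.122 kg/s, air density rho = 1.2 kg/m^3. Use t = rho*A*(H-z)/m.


H - z = 7.652 m
t = 1.2 * 173.403 * 7.652 / 6.122 = 260.09 s

260.09 s


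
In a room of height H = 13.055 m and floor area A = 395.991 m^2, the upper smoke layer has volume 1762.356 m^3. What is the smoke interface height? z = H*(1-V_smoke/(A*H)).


V/(A*H) = 0.34090
1 - 0.34090 = 0.65910
z = 13.055 * 0.65910 = 8.6045 m

8.6045 m


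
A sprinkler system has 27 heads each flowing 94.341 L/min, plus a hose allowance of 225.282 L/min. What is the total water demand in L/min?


Sprinkler demand = 27 * 94.341 = 2547.207 L/min
Total = 2547.207 + 225.282 = 2772.489 L/min

2772.489 L/min


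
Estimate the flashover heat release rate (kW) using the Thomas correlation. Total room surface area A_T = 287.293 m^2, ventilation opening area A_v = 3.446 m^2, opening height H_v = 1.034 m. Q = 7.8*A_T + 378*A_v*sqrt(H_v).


7.8*A_T = 2240.9
sqrt(H_v) = 1.0169
378*A_v*sqrt(H_v) = 1324.5
Q = 2240.9 + 1324.5 = 3565.4 kW

3565.4 kW


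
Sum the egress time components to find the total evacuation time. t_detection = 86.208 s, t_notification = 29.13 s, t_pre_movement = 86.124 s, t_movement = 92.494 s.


Total = 86.208 + 29.13 + 86.124 + 92.494 = 293.956 s

293.956 s


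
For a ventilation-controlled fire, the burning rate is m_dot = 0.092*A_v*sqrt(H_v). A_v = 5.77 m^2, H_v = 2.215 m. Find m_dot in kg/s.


sqrt(H_v) = 1.4883
m_dot = 0.092 * 5.77 * 1.4883 = 0.79004 kg/s

0.79004 kg/s


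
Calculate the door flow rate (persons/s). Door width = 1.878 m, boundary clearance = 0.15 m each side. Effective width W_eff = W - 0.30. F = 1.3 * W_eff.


W_eff = 1.878 - 0.30 = 1.578 m
F = 1.3 * 1.578 = 2.0514 persons/s

2.0514 persons/s


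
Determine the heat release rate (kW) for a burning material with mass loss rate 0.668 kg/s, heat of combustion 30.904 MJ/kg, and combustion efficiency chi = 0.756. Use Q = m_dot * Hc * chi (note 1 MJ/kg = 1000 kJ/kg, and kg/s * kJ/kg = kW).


Hc = 30.904 MJ/kg = 30.904 * 1000 kJ/kg = 30904 kJ/kg
Q = 0.668 kg/s * 30904 kJ/kg * 0.756 = 15607 kW

15607 kW


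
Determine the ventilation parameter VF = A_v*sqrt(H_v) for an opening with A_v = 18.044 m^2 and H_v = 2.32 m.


sqrt(H_v) = 1.5232
VF = 18.044 * 1.5232 = 27.484 m^(5/2)

27.484 m^(5/2)


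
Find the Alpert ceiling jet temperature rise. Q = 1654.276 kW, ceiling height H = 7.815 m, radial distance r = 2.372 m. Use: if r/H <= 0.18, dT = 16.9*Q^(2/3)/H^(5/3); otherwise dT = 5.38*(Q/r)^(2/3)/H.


r/H = 2.372 / 7.815 = 0.30352
r/H > 0.18, so dT = 5.38*(Q/r)^(2/3)/H
Q/r = 697.42
(Q/r)^(2/3) = 78.643
dT = 5.38 * 78.643 / 7.815 = 54.140 K

54.140 K


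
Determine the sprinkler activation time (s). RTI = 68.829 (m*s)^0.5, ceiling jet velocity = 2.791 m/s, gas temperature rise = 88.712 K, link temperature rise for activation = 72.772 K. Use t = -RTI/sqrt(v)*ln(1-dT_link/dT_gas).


dT_link/dT_gas = 0.82032
ln(1 - 0.82032) = -1.7166
t = -68.829 / sqrt(2.791) * -1.7166 = 70.721 s

70.721 s


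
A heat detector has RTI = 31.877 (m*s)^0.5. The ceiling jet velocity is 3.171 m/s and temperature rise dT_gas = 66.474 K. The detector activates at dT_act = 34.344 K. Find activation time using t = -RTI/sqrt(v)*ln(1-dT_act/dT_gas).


dT_act/dT_gas = 0.51665
ln(1 - 0.51665) = -0.72702
t = -31.877 / sqrt(3.171) * -0.72702 = 13.014 s

13.014 s


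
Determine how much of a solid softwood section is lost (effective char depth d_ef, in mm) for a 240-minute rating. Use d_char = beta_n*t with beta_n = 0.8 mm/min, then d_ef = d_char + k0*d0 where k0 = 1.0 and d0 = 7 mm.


d_char = 0.8 * 240 = 192 mm
d_ef = 192 + 1.0*7 = 199 mm

199 mm


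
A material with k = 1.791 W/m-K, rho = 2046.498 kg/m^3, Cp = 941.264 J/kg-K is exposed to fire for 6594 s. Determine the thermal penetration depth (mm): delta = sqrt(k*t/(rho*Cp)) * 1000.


alpha = 1.791 / (2046.498 * 941.264) = 9.2976e-07 m^2/s
alpha * t = 0.0061309
delta = sqrt(0.0061309) * 1000 = 78.300 mm

78.300 mm


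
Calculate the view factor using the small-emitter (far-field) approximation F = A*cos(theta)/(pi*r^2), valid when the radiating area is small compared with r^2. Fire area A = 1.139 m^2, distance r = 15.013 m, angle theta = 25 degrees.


cos(25 deg) = 0.90631
pi*r^2 = 708.08
F = 1.139 * 0.90631 / 708.08 = 0.0014579

0.0014579


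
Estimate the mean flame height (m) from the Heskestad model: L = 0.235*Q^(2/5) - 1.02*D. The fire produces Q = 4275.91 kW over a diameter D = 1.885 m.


Q^(2/5) = 28.341
0.235 * Q^(2/5) = 6.6601
1.02 * D = 1.9227
L = 4.7374 m

4.7374 m


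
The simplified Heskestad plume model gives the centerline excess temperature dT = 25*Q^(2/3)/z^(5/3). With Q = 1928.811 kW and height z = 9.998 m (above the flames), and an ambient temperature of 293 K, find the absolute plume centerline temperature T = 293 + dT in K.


Q^(2/3) = 154.95
z^(5/3) = 46.400
dT = 25 * 154.95 / 46.400 = 83.486 K
T = 293 + 83.486 = 376.49 K

376.49 K


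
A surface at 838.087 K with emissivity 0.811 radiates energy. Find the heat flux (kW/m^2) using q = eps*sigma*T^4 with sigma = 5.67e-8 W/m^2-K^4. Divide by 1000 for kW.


T^4 = 4.9335e+11
q = 0.811 * 5.67e-8 * 4.9335e+11 / 1000 = 22.686 kW/m^2

22.686 kW/m^2


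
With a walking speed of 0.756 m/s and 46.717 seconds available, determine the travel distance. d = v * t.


d = 0.756 * 46.717 = 35.318 m

35.318 m


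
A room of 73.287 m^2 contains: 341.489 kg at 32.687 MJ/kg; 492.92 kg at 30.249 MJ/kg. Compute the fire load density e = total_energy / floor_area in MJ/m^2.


Total energy = 341.489*32.687 + 492.92*30.249
= 11162.25 + 14910.34
= 26072.59 MJ
e = 26072.59 / 73.287 = 355.76 MJ/m^2

355.76 MJ/m^2


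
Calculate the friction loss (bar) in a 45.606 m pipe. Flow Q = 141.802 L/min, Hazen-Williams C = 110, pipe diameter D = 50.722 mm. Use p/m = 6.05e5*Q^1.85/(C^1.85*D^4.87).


Q^1.85 = 9563.4
C^1.85 = 5978.3
D^4.87 = 2.0151e+08
p/m = 0.0048027 bar/m
p_total = 0.0048027 * 45.606 = 0.21903 bar

0.21903 bar


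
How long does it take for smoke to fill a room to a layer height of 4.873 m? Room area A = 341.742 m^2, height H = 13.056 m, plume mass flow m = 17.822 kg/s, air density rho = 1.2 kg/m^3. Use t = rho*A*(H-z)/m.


H - z = 8.183 m
t = 1.2 * 341.742 * 8.183 / 17.822 = 188.29 s

188.29 s


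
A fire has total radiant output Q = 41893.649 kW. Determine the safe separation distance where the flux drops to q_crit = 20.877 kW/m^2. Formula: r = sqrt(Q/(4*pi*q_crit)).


4*pi*q_crit = 262.35
Q/(4*pi*q_crit) = 159.69
r = sqrt(159.69) = 12.637 m

12.637 m


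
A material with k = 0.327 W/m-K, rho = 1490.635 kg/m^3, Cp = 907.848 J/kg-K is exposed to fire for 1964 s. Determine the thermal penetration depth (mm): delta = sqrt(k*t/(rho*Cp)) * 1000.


alpha = 0.327 / (1490.635 * 907.848) = 2.4164e-07 m^2/s
alpha * t = 0.00047457
delta = sqrt(0.00047457) * 1000 = 21.785 mm

21.785 mm
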